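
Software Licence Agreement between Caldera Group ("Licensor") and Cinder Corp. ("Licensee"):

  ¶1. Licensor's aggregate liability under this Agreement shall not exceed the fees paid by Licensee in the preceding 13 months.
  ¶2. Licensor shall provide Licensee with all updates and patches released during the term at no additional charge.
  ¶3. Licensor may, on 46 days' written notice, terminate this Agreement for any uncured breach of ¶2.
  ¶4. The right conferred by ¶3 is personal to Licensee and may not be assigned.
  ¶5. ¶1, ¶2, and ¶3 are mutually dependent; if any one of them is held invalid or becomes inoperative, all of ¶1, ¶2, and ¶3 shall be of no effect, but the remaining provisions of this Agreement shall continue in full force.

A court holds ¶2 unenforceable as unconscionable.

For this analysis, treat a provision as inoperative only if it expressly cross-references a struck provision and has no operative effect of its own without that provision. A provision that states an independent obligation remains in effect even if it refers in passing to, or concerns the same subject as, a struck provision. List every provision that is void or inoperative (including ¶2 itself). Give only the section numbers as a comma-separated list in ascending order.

¶2 is struck. ¶3 has no operative effect of its own apart from ¶2 and is therefore inoperative. ¶4 merely fixes the non-assignment of ¶3; with ¶3 gone it has nothing to operate on and falls away. ¶5 declares ¶1, ¶2, and ¶3 mutually dependent; since one of them has fallen, all of them are of no effect. That brings down ¶1 as well. The remainder continues in force under ¶5. Only ¶5 remains in effect.

1, 2, 3, 4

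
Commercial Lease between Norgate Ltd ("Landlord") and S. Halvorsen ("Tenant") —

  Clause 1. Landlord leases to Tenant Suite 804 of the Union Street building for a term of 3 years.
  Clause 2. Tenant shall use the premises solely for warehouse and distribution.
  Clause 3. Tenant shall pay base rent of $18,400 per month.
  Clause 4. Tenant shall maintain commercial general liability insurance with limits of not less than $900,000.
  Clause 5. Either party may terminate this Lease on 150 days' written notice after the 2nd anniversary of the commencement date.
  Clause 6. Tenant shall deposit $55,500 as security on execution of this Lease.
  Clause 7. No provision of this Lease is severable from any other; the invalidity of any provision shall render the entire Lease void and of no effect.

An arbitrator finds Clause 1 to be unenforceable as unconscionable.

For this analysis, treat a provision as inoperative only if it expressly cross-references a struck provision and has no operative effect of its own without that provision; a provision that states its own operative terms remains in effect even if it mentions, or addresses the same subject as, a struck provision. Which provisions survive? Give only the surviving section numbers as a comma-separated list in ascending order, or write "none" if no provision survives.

Clause 1 is struck. Nothing else in the Lease is defined by reference to Clause 1. Clause 7 provides that the Lease is not severable, so the invalidity of any one provision voids the entire Lease. No provision of the Lease survives.

none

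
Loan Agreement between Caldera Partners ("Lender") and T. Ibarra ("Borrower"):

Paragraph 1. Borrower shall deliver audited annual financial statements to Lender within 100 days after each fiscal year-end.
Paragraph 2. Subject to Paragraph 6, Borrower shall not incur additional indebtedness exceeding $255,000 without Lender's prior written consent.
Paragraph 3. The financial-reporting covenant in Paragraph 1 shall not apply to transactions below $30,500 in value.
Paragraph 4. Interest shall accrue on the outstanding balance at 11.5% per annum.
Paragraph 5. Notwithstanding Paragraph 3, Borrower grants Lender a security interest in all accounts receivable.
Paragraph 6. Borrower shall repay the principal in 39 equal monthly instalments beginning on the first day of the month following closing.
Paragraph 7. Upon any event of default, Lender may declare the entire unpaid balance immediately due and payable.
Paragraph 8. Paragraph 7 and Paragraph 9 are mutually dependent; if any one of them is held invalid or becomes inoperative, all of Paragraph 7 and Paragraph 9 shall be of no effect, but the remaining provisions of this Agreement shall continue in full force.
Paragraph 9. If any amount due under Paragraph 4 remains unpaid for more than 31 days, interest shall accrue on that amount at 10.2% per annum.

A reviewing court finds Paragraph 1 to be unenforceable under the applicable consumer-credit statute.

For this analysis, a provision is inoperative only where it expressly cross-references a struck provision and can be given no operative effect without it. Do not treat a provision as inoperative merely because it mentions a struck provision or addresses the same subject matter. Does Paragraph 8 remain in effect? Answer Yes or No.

Paragraph 1 is struck. Paragraph 3 has no operative effect of its own apart from Paragraph 1 and is therefore inoperative. Although Paragraph 5 refers to Paragraph 3, its operative terms do not depend on Paragraph 3, so it remains in effect. Paragraph 8 ties Paragraph 7 and Paragraph 9 together, but none of those is affected here; the remaining provisions continue in force under Paragraph 8. That leaves Paragraph 2, Paragraph 4, Paragraph 5, Paragraph 6, Paragraph 7, Paragraph 8, and Paragraph 9 in effect. Paragraph 8 is among the surviving provisions, so the answer is yes.

Yes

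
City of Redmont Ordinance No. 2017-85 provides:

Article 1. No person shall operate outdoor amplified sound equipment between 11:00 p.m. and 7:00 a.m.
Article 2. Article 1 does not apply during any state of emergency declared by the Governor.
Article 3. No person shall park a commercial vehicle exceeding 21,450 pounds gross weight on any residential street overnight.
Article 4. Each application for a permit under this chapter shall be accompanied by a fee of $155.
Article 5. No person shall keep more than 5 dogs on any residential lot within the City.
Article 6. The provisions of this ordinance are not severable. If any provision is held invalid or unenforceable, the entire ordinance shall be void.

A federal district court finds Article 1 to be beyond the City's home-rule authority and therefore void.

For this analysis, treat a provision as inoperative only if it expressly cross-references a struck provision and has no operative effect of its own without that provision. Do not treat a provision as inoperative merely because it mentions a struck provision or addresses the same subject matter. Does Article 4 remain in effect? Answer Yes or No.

Article 1 is struck. Article 2 has no operative effect of its own apart from Article 1 and is therefore inoperative. Article 6 provides that the ordinance is not severable, so the invalidity of any one provision voids the entire ordinance. No provision of the ordinance survives. Article 4 is among the inoperative provisions, so the answer is no.

No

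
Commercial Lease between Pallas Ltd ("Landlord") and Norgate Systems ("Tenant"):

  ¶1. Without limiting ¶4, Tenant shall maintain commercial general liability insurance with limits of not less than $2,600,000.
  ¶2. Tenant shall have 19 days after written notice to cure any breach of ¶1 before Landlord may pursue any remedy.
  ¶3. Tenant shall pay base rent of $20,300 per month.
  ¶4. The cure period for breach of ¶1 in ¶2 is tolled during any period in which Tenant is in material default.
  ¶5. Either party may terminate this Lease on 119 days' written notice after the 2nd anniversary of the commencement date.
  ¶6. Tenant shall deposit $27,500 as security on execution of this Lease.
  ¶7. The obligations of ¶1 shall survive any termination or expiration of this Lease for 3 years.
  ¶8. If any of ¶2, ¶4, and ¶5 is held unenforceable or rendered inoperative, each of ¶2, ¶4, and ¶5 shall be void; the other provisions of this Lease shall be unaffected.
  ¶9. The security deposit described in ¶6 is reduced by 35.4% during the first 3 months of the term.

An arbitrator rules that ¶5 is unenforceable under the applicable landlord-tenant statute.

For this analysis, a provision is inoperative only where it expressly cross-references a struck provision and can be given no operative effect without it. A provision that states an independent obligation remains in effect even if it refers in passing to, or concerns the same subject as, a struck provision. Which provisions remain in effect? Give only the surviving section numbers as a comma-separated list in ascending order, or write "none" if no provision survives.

1, 3, 6, 7, 8, 9

¶5 is struck. ¶1 mentions ¶4 but its own obligation stands independently of ¶4, so ¶1 is not affected. No other provision's operative terms depend on ¶5. ¶8 declares ¶2, ¶4, and ¶5 mutually dependent; since one of them has fallen, all of them are of no effect. That brings down ¶2 and ¶4 as well. The remainder continues in force under ¶8. The provisions still in force are ¶1, ¶3, ¶6, ¶7, ¶8, and ¶9.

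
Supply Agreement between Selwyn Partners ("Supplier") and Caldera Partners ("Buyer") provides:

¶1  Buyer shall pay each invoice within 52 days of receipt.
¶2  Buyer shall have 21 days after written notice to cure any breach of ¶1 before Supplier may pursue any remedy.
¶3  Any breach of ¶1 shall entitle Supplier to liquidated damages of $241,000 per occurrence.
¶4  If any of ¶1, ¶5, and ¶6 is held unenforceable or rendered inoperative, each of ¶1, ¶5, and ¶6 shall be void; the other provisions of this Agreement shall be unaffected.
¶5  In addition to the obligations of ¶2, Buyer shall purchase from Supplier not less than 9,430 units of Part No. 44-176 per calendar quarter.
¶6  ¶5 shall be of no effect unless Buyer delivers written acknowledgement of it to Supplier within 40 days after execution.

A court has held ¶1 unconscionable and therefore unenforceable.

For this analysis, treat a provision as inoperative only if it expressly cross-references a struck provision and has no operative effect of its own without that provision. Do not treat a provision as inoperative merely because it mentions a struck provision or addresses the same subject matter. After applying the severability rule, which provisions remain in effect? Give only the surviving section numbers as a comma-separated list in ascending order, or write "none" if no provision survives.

4

¶1 is struck. ¶2 merely fixes the cure period for breach of ¶1; with ¶1 gone it has nothing to operate on and falls away. The whole of ¶3 is the liquidated-damages amount, defined by reference to ¶1, so ¶3 cannot stand once ¶1 is removed. ¶4 declares ¶1, ¶5, and ¶6 mutually dependent; since one of them has fallen, all of them are of no effect. That brings down ¶5 and ¶6 as well. The remainder continues in force under ¶4. Only ¶4 remains in effect.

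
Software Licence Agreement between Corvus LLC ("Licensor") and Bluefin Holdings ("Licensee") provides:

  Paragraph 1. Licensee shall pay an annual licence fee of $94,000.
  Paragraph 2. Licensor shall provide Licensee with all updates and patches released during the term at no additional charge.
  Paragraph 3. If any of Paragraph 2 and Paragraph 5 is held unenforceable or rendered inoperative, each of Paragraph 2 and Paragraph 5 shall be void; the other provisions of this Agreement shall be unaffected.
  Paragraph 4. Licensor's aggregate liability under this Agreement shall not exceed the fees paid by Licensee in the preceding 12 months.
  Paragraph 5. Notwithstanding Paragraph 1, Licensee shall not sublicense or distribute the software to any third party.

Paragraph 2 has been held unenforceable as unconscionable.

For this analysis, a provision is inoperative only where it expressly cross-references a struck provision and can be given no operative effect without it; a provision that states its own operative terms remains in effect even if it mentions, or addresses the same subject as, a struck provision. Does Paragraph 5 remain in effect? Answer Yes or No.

Paragraph 2 is struck. No other provision's operative terms depend on Paragraph 2. Paragraph 3 declares Paragraph 2 and Paragraph 5 mutually dependent; since one of them has fallen, all of them are of no effect. That brings down Paragraph 5 as well. The remainder continues in force under Paragraph 3. That leaves Paragraph 1, Paragraph 3, and Paragraph 4 in effect. Paragraph 5 is among the inoperative provisions, so the answer is no.

No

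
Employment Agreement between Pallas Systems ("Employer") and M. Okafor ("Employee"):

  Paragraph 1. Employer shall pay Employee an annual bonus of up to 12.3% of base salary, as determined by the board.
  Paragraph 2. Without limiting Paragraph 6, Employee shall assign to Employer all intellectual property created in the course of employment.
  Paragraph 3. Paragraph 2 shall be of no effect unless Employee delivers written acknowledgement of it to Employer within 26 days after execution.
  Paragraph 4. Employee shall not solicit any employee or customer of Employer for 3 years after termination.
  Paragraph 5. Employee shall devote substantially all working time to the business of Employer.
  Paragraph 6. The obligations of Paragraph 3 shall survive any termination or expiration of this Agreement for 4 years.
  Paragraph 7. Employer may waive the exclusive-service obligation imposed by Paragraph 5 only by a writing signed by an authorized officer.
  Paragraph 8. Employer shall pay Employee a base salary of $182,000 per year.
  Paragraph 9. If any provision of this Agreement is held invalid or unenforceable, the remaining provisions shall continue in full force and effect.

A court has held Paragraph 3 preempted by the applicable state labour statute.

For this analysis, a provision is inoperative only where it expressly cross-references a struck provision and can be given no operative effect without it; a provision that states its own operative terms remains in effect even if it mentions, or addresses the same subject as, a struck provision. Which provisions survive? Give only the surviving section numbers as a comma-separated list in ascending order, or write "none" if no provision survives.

1, 2, 4, 5, 7, 8, 9

Paragraph 3 is struck. Paragraph 6 merely fixes the survival period for Paragraph 3; with Paragraph 3 gone it has nothing to operate on and falls away. Paragraph 2 mentions Paragraph 6 but its own obligation stands independently of Paragraph 6, so Paragraph 2 is not affected. Under the severability clause in Paragraph 9, the remaining provisions continue in force. The provisions still in force are Paragraph 1, Paragraph 2, Paragraph 4, Paragraph 5, Paragraph 7, Paragraph 8, and Paragraph 9.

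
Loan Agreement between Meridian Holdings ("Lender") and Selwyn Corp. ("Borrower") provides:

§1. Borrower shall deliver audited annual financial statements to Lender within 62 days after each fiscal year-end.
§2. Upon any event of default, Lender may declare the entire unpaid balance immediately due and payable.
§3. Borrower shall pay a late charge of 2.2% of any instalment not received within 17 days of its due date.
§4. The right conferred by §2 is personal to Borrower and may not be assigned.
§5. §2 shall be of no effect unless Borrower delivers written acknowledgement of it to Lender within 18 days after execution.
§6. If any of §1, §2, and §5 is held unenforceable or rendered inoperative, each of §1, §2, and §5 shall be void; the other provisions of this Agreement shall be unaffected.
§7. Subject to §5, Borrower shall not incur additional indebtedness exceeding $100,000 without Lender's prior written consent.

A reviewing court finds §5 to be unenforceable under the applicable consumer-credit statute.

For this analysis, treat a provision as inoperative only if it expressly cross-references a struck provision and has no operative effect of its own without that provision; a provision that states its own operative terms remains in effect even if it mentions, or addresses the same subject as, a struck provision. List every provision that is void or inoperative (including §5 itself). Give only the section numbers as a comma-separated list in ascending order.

1, 2, 4, 5

§5 is struck. §7 mentions §5 but its own obligation stands independently of §5, so §7 is not affected. No other provision's operative terms depend on §5. §6 declares §1, §2, and §5 mutually dependent; since one of them has fallen, all of them are of no effect. That brings down §1 and §2 as well. §4 in turn depends solely on a provision now struck and likewise falls. The remainder continues in force under §6. That leaves §3, §6, and §7 in effect.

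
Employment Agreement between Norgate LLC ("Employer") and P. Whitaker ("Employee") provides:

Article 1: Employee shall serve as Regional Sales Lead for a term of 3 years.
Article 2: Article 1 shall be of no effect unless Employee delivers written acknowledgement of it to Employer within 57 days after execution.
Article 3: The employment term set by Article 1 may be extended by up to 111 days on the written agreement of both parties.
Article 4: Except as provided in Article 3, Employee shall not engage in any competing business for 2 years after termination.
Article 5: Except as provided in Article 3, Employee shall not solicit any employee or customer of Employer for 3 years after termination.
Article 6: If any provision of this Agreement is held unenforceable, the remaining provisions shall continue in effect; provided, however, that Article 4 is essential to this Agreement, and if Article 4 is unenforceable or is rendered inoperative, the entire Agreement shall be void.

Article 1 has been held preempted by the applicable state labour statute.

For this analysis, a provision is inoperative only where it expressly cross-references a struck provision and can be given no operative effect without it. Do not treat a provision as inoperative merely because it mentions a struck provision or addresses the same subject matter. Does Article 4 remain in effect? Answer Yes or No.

Yes

Article 1 is struck. Article 2 merely fixes the acknowledgement condition for Article 1; with Article 1 gone it has nothing to operate on and falls away. The whole of Article 3 is the extension of the employment term, defined by reference to Article 1, so Article 3 cannot stand once Article 1 is removed. Although Article 5 refers to Article 3, its operative terms do not depend on Article 3, so it remains in effect. Although Article 4 refers to Article 3, its operative terms do not depend on Article 3, so it remains in effect. Article 6 makes Article 4 an essential term, but Article 4 is unaffected, so the severability proviso in Article 6 preserves the remaining provisions. The provisions still in force are Article 4, Article 5, and Article 6. Article 4 is among the surviving provisions, so the answer is yes.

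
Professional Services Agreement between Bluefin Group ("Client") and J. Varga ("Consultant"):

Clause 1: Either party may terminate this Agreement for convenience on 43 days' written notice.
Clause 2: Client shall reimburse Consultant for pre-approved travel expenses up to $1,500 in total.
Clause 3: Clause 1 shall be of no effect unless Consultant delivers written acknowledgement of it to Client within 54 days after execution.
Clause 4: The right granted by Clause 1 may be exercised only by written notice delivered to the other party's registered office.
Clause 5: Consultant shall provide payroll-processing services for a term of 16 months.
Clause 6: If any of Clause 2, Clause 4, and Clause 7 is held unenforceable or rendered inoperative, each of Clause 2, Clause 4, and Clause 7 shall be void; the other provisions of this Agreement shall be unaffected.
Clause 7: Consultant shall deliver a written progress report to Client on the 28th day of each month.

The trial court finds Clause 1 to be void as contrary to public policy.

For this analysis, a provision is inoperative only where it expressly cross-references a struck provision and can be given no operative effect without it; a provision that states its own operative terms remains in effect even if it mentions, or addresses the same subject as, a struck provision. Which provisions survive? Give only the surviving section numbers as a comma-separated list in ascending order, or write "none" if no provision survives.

5, 6

Clause 1 is struck. Clause 3 has no operative effect of its own apart from Clause 1 and is therefore inoperative. The only function of Clause 4 is the notice requirement for Clause 1, so it cannot stand once Clause 1 is removed. Clause 6 declares Clause 2, Clause 4, and Clause 7 mutually dependent; since one of them has fallen, all of them are of no effect. That brings down Clause 2 and Clause 7 as well. The remainder continues in force under Clause 6. That leaves Clause 5 and Clause 6 in effect.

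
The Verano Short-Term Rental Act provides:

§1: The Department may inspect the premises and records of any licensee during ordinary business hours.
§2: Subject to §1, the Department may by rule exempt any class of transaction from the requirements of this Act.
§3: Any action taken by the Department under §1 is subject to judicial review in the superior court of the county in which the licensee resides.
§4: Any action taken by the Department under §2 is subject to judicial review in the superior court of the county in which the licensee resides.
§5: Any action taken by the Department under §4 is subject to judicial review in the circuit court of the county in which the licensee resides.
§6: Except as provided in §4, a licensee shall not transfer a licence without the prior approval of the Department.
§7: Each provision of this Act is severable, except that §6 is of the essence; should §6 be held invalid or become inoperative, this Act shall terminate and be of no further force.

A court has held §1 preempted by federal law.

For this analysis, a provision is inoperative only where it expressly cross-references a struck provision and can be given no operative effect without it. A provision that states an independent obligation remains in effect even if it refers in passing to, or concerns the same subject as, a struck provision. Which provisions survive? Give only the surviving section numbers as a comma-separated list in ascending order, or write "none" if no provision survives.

§1 is struck. §3 merely fixes the judicial-review right for §1; with §1 gone it has nothing to operate on and falls away. Although §2 refers to §1, its operative terms do not depend on §1, so it remains in effect. §7 makes §6 an essential term, but §6 is unaffected, so the severability proviso in §7 preserves the remaining provisions. The provisions still in force are §2, §4, §5, §6, and §7.

2, 4, 5, 6, 7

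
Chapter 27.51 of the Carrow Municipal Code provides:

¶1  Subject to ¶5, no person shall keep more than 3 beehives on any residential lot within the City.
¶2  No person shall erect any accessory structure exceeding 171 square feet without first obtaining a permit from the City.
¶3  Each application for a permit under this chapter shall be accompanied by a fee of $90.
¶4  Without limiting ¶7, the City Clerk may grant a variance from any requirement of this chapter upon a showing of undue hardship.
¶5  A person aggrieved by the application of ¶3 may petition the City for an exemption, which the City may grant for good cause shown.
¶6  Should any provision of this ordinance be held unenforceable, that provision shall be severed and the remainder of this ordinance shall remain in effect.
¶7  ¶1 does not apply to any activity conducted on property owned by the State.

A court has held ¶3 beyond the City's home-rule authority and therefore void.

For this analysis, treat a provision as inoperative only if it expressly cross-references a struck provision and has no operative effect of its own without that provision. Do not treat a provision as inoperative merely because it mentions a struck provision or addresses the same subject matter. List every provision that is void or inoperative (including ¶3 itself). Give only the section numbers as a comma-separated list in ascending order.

3, 5

¶3 is struck. ¶5 merely fixes the exemption procedure for ¶3; with ¶3 gone it has nothing to operate on and falls away. Although ¶1 refers to ¶5, its operative terms do not depend on ¶5, so it remains in effect. Under the severability clause in ¶6, the remaining provisions continue in force. The provisions still in force are ¶1, ¶2, ¶4, ¶6, and ¶7.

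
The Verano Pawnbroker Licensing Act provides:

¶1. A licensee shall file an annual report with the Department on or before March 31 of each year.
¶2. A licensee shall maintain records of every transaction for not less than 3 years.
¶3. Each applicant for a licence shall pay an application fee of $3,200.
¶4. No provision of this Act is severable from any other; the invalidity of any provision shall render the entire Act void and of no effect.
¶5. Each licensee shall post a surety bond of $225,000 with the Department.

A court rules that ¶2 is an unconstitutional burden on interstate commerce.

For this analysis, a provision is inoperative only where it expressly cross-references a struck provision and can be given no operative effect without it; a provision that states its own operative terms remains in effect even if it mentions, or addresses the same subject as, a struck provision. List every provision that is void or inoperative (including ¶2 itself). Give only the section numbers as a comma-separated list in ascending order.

¶2 is struck. No other provision's operative terms depend on ¶2. ¶4 provides that the Act is not severable, so the invalidity of any one provision voids the entire Act. No provision of the Act survives.

1, 2, 3, 4, 5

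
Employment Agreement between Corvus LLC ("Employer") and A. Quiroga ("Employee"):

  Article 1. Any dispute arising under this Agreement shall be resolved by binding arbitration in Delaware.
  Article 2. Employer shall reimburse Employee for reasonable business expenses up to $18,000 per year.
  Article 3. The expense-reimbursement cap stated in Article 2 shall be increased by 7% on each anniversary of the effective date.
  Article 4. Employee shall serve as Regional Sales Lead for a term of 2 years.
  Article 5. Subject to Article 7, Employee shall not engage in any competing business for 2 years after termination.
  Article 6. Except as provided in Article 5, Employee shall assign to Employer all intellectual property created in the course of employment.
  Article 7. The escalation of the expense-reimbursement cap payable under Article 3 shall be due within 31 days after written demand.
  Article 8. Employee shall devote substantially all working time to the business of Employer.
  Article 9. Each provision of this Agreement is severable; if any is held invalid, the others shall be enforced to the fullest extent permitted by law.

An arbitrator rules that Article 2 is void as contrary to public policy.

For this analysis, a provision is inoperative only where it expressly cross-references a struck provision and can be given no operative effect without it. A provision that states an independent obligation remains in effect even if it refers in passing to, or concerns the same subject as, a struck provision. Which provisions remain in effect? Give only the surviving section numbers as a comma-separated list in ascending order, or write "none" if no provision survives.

1, 4, 5, 6, 8, 9

Article 2 is struck. Article 3 has no operative effect of its own apart from Article 2 and is therefore inoperative. Article 7 has no operative effect of its own apart from Article 3 and is therefore inoperative. Article 5 mentions Article 7 but its own obligation stands independently of Article 7, so Article 5 is not affected. Under the severability clause in Article 9, the remaining provisions continue in force. Article 1, Article 4, Article 5, Article 6, Article 8, and Article 9 remain in effect.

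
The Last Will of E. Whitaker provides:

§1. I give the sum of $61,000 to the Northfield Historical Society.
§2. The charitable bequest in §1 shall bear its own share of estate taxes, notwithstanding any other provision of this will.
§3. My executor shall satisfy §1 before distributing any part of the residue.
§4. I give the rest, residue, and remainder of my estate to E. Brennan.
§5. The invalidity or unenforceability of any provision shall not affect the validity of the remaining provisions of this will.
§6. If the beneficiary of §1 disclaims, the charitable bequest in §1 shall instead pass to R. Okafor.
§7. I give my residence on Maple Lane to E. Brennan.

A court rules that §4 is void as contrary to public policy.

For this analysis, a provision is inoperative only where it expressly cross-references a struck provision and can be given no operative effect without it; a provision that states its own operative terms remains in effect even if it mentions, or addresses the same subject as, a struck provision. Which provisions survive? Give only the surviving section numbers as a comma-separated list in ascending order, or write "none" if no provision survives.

§4 is struck. Nothing else in the will is defined by reference to §4. Under the severability clause in §5, the remaining provisions continue in force. The provisions still in force are §1, §2, §3, §5, §6, and §7.

1, 2, 3, 5, 6, 7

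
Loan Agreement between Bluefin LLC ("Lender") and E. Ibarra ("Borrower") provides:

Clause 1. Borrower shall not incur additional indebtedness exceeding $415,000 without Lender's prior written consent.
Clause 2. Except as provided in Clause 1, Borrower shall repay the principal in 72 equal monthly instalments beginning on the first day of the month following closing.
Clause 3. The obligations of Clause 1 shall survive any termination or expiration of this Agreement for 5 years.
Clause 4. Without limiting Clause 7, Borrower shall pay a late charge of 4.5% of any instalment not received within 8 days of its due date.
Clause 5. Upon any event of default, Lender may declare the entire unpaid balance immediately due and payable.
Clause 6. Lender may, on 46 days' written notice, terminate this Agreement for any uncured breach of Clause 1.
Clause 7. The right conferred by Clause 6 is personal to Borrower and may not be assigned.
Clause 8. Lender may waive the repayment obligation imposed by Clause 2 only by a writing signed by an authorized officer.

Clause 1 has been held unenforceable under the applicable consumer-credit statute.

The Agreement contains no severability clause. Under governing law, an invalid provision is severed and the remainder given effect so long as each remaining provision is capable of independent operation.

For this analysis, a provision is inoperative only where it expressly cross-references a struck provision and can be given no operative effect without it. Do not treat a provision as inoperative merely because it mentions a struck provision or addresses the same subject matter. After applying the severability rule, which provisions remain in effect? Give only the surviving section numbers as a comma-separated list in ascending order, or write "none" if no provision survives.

2, 4, 5, 8

Clause 1 is struck. Clause 3 merely fixes the survival period for Clause 1; with Clause 1 gone it has nothing to operate on and falls away. Clause 6 has no operative effect of its own apart from Clause 1 and is therefore inoperative. The only function of Clause 7 is the non-assignment of Clause 6, so it cannot stand once Clause 6 is removed. Although Clause 2 refers to Clause 1, its operative terms do not depend on Clause 1, so it remains in effect. Although Clause 4 refers to Clause 7, its operative terms do not depend on Clause 7, so it remains in effect. With no severability clause, the stated default rule severs what cannot stand and enforces each remaining provision that can operate on its own. Clause 2, Clause 4, Clause 5, and Clause 8 remain in effect.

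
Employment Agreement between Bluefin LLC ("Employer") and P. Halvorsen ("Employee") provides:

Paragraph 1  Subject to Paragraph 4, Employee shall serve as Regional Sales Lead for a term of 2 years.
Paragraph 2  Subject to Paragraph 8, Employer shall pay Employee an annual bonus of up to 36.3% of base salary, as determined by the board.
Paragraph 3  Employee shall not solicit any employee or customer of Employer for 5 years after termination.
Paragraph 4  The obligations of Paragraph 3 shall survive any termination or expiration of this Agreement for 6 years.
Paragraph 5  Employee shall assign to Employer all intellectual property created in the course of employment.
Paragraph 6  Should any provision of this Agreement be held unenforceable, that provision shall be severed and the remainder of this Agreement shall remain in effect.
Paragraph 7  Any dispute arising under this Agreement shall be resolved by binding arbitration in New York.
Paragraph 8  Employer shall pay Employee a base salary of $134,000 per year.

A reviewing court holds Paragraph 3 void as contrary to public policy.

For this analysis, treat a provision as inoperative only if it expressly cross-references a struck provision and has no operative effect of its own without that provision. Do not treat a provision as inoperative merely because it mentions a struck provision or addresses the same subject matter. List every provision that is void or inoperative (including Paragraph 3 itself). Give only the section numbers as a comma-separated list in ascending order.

3, 4

Paragraph 3 is struck. Paragraph 4 operates only by reference to Paragraph 3, so it falls with Paragraph 3. Although Paragraph 1 refers to Paragraph 4, its operative terms do not depend on Paragraph 4, so it remains in effect. Paragraph 6 is a severability clause and preserves every provision that can still be given independent effect. That leaves Paragraph 1, Paragraph 2, Paragraph 5, Paragraph 6, Paragraph 7, and Paragraph 8 in effect.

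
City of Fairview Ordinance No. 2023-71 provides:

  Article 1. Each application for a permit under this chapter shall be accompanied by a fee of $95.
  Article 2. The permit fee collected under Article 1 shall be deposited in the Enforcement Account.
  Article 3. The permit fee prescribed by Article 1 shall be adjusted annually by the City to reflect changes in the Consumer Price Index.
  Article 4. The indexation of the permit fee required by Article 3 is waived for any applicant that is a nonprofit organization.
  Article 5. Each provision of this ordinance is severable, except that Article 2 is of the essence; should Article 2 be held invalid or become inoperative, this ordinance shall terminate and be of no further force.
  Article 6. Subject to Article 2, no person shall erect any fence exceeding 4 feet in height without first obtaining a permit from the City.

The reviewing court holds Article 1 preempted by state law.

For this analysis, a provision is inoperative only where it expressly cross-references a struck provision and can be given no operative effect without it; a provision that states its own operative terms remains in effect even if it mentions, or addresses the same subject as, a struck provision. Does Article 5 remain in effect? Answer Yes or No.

Article 1 is struck. Article 2 has no operative effect of its own apart from Article 1 and is therefore inoperative. Article 3 does nothing except set the indexation of the permit fee by reference to Article 1; with Article 1 gone it has no independent effect and is inoperative. Article 4 does nothing except set the nonprofit waiver of the indexation of the permit fee by reference to Article 3; with Article 3 gone it has no independent effect and is inoperative. Article 5 makes Article 2 an essential term, and Article 2 has been rendered inoperative by the cascade; under Article 5, the entire ordinance is therefore void. No provision of the ordinance survives. Article 5 is among the inoperative provisions, so the answer is no.

No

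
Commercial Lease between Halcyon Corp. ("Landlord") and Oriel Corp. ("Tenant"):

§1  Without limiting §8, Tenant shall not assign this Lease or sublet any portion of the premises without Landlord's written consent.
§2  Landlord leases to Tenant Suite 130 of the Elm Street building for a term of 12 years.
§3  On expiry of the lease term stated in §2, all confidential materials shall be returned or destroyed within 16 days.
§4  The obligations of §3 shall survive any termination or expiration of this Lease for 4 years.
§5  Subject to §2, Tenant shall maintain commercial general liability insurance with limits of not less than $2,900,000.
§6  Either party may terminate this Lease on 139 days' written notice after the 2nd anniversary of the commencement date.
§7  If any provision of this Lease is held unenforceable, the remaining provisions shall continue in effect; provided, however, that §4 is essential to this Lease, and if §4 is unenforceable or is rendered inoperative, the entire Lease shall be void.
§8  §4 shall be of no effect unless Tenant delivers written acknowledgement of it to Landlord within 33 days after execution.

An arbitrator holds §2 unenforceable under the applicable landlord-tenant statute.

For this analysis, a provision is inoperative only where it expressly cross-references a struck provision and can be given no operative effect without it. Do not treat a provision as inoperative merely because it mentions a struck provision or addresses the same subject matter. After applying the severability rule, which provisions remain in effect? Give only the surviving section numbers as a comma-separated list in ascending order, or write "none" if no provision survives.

none

§2 is struck. §3 operates only by reference to §2, so it falls with §2. The only function of §4 is the survival period for §3, so it cannot stand once §3 is removed. The only function of §8 is the acknowledgement condition for §4, so it cannot stand once §4 is removed. §7 makes §4 an essential term, and §4 has been rendered inoperative by the cascade; under §7, the entire Lease is therefore void. No provision of the Lease survives.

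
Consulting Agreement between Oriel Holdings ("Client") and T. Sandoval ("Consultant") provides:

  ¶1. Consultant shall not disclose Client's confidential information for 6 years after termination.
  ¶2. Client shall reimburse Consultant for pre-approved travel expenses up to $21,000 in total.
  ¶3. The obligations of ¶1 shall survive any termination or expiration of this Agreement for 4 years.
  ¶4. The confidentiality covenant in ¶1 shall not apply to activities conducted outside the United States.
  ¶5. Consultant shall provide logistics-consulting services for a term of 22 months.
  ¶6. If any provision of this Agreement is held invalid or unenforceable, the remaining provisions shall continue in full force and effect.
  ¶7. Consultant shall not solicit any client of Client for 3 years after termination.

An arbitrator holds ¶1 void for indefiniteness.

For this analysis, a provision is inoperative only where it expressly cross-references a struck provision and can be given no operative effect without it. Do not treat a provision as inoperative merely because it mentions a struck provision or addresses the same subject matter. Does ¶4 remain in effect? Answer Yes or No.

¶1 is struck. ¶3 merely fixes the survival period for ¶1; with ¶1 gone it has nothing to operate on and falls away. The whole of ¶4 is the carve-out from the confidentiality covenant, defined by reference to ¶1, so ¶4 cannot stand once ¶1 is removed. Under the severability clause in ¶6, the remaining provisions continue in force. The provisions still in force are ¶2, ¶5, ¶6, and ¶7. ¶4 is among the inoperative provisions, so the answer is no.

No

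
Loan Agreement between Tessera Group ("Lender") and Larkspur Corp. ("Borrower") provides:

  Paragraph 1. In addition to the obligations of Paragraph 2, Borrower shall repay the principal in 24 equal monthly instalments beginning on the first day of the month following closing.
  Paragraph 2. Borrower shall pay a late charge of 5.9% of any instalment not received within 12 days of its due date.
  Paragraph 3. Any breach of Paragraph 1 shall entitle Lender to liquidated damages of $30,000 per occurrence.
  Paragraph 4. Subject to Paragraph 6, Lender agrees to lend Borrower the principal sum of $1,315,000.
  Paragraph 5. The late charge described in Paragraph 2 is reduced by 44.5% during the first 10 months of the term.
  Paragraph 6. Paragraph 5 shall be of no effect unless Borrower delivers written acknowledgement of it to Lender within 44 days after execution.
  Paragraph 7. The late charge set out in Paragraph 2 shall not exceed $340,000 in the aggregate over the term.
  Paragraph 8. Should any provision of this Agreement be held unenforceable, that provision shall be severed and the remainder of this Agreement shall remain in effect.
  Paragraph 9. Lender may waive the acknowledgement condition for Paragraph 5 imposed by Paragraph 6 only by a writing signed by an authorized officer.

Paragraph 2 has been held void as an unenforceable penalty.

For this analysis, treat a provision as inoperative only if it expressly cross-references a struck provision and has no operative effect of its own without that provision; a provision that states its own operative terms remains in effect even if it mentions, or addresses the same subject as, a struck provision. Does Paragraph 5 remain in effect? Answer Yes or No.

Paragraph 2 is struck. Paragraph 5 has no operative effect of its own apart from Paragraph 2 and is therefore inoperative. Paragraph 7 has no operative effect of its own apart from Paragraph 2 and is therefore inoperative. The only function of Paragraph 6 is the acknowledgement condition for Paragraph 5, so it cannot stand once Paragraph 5 is removed. The only function of Paragraph 9 is the waiver condition for Paragraph 6, so it cannot stand once Paragraph 6 is removed. Although Paragraph 1 refers to Paragraph 2, its operative terms do not depend on Paragraph 2, so it remains in effect. Although Paragraph 4 refers to Paragraph 6, its operative terms do not depend on Paragraph 6, so it remains in effect. Under the severability clause in Paragraph 8, the remaining provisions continue in force. Paragraph 1, Paragraph 3, Paragraph 4, and Paragraph 8 remain in effect. Paragraph 5 is among the inoperative provisions, so the answer is no.

No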